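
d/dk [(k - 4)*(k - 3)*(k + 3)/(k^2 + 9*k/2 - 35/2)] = 2*(2*k^4 + 18*k^3 - 123*k^2 + 136*k - 9)/(4*k^4 + 36*k^3 - 59*k^2 - 630*k + 1225)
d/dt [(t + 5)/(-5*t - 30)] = -1/(5*(t + 6)^2)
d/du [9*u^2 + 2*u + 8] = 18*u + 2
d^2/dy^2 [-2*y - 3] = 0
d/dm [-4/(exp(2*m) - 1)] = 2/sinh(m)^2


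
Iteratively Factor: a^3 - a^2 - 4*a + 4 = (a + 2)*(a^2 - 3*a + 2) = (a - 1)*(a + 2)*(a - 2)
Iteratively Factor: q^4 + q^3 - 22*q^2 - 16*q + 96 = (q - 2)*(q^3 + 3*q^2 - 16*q - 48) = (q - 4)*(q - 2)*(q^2 + 7*q + 12) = (q - 4)*(q - 2)*(q + 3)*(q + 4)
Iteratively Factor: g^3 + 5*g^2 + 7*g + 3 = (g + 1)*(g^2 + 4*g + 3) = (g + 1)*(g + 3)*(g + 1)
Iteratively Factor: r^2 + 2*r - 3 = (r - 1)*(r + 3)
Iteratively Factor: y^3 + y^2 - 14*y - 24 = (y - 4)*(y^2 + 5*y + 6) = (y - 4)*(y + 3)*(y + 2)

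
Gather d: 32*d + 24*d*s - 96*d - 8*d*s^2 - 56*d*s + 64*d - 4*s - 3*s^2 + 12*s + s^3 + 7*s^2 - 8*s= d*(-8*s^2 - 32*s) + s^3 + 4*s^2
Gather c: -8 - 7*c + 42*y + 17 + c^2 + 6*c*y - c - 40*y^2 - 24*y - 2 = c^2 + c*(6*y - 8) - 40*y^2 + 18*y + 7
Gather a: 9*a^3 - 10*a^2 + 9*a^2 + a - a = 9*a^3 - a^2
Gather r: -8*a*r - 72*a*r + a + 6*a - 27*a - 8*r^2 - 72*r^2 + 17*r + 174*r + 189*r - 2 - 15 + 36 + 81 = -20*a - 80*r^2 + r*(380 - 80*a) + 100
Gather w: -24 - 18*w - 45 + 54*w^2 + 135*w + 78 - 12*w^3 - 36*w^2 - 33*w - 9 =-12*w^3 + 18*w^2 + 84*w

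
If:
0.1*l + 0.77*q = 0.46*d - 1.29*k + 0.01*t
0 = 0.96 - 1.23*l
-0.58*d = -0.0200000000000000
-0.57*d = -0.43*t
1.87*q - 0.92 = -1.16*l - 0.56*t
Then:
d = 0.03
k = -0.04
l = 0.78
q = -0.01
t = 0.05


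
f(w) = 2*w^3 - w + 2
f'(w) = 6*w^2 - 1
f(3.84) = 111.41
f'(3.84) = 87.47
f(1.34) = 5.47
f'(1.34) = 9.77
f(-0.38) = 2.27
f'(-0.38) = -0.13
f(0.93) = 2.68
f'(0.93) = 4.19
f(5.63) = 353.28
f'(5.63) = 189.18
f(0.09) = 1.91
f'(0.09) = -0.95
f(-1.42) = -2.31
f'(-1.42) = 11.10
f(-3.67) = -93.19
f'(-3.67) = 79.81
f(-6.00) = -424.00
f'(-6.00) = 215.00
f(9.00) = 1451.00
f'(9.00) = 485.00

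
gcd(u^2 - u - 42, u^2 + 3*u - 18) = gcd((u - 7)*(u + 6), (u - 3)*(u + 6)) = u + 6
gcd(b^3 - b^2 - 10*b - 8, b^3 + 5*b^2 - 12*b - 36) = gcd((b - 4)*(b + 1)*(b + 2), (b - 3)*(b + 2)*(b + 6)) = b + 2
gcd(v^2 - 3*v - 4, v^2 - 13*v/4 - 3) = v - 4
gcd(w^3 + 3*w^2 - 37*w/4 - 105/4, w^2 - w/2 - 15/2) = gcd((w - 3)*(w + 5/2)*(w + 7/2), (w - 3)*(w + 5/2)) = w^2 - w/2 - 15/2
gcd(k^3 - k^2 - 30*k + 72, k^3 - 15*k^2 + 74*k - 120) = k - 4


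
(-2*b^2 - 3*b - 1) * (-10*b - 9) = 20*b^3 + 48*b^2 + 37*b + 9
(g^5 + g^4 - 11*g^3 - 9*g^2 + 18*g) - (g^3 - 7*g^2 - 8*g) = g^5 + g^4 - 12*g^3 - 2*g^2 + 26*g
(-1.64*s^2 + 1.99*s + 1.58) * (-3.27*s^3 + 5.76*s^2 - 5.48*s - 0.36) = 5.3628*s^5 - 15.9537*s^4 + 15.283*s^3 - 1.214*s^2 - 9.3748*s - 0.5688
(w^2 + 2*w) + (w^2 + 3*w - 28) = 2*w^2 + 5*w - 28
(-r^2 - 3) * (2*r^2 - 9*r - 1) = -2*r^4 + 9*r^3 - 5*r^2 + 27*r + 3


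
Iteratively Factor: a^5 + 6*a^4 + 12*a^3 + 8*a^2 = (a + 2)*(a^4 + 4*a^3 + 4*a^2) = a*(a + 2)*(a^3 + 4*a^2 + 4*a) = a*(a + 2)^2*(a^2 + 2*a) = a^2*(a + 2)^2*(a + 2)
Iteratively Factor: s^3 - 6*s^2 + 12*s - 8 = (s - 2)*(s^2 - 4*s + 4) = (s - 2)^2*(s - 2)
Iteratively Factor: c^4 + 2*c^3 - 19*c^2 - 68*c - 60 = (c + 3)*(c^3 - c^2 - 16*c - 20) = (c - 5)*(c + 3)*(c^2 + 4*c + 4) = (c - 5)*(c + 2)*(c + 3)*(c + 2)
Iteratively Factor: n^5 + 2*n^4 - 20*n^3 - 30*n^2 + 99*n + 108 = (n + 4)*(n^4 - 2*n^3 - 12*n^2 + 18*n + 27) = (n + 1)*(n + 4)*(n^3 - 3*n^2 - 9*n + 27) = (n + 1)*(n + 3)*(n + 4)*(n^2 - 6*n + 9) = (n - 3)*(n + 1)*(n + 3)*(n + 4)*(n - 3)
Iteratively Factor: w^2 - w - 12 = (w + 3)*(w - 4)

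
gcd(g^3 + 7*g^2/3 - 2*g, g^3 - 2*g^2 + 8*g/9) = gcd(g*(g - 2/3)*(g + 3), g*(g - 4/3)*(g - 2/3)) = g^2 - 2*g/3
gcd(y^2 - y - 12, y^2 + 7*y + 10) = 1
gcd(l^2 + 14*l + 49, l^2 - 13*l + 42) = 1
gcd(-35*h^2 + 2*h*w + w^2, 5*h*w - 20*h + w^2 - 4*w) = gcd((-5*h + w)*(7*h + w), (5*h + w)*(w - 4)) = 1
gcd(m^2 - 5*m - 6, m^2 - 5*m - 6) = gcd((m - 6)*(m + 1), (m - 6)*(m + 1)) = m^2 - 5*m - 6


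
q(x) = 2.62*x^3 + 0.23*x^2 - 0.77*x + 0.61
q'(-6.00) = 279.43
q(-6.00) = -552.41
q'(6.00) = 284.95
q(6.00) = 570.19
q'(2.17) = 37.24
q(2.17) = 26.79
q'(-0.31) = -0.16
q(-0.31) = 0.79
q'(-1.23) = 10.56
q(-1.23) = -2.97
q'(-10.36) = 838.08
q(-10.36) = -2880.00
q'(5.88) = 273.69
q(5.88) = 536.67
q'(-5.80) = 260.97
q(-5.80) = -498.38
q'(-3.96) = 120.67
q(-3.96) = -155.43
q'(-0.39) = 0.25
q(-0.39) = 0.79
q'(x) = 7.86*x^2 + 0.46*x - 0.77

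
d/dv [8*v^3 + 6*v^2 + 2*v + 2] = 24*v^2 + 12*v + 2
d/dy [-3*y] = -3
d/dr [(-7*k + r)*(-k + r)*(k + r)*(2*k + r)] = 5*k^3 - 30*k^2*r - 15*k*r^2 + 4*r^3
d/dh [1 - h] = -1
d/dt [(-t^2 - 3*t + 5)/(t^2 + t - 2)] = (2*t^2 - 6*t + 1)/(t^4 + 2*t^3 - 3*t^2 - 4*t + 4)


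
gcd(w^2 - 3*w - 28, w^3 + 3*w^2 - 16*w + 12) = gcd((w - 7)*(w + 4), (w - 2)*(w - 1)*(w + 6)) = 1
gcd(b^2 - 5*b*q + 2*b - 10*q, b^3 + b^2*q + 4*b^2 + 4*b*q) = 1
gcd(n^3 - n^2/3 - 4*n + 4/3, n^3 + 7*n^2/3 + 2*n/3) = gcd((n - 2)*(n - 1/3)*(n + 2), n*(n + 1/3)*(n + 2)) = n + 2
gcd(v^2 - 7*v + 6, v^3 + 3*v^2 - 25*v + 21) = v - 1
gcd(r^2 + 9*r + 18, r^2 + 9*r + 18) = r^2 + 9*r + 18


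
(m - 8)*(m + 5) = m^2 - 3*m - 40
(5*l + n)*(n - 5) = 5*l*n - 25*l + n^2 - 5*n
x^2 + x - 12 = (x - 3)*(x + 4)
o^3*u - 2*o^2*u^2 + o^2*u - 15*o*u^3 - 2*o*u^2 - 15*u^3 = (o - 5*u)*(o + 3*u)*(o*u + u)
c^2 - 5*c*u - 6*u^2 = (c - 6*u)*(c + u)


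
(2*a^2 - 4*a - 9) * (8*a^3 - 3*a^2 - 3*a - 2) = 16*a^5 - 38*a^4 - 66*a^3 + 35*a^2 + 35*a + 18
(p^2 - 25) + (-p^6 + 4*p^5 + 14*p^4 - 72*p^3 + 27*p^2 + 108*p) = -p^6 + 4*p^5 + 14*p^4 - 72*p^3 + 28*p^2 + 108*p - 25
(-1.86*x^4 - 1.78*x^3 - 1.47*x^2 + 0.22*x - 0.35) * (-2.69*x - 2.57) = 5.0034*x^5 + 9.5684*x^4 + 8.5289*x^3 + 3.1861*x^2 + 0.3761*x + 0.8995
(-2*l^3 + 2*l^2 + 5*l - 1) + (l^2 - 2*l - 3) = -2*l^3 + 3*l^2 + 3*l - 4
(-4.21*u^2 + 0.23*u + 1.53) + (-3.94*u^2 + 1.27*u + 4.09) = -8.15*u^2 + 1.5*u + 5.62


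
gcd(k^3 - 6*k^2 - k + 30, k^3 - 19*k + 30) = k - 3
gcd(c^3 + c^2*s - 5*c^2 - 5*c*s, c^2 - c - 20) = c - 5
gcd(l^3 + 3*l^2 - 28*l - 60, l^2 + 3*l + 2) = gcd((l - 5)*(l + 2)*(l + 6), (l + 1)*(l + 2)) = l + 2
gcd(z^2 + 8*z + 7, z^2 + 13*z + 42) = z + 7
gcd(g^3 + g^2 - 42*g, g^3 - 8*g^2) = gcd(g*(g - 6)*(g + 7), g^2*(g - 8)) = g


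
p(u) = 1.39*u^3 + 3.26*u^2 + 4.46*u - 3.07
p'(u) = 4.17*u^2 + 6.52*u + 4.46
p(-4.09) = -61.88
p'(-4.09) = 47.55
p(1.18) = 9.02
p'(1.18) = 17.96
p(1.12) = 7.97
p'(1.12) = 16.99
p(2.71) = 60.62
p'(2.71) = 52.75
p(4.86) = 255.17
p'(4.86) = 134.64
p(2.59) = 54.50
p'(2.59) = 49.32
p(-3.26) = -31.12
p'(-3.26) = 27.52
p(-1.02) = -5.70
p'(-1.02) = 2.15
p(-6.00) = -212.71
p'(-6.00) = 115.46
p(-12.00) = -1989.07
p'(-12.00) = 526.70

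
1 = 1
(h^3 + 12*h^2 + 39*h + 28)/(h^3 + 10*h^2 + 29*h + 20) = (h + 7)/(h + 5)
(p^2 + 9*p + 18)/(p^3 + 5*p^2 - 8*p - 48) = (p^2 + 9*p + 18)/(p^3 + 5*p^2 - 8*p - 48)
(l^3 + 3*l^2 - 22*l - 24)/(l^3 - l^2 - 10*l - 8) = (l + 6)/(l + 2)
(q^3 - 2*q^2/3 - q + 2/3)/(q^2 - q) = q + 1/3 - 2/(3*q)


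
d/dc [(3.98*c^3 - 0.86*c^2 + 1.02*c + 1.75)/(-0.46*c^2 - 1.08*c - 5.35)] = (-1.8308*c^4 - 8.5968*c^3 - 62.481*c^2 + 10.812*c - 3.567)/(0.2116*c^4 + 0.9936*c^3 + 6.0884*c^2 + 11.556*c + 28.6225)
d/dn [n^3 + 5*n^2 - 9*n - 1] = 3*n^2 + 10*n - 9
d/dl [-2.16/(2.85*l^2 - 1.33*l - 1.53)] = (12.312*l - 2.8728)/(-2.85*l^2 + 1.33*l + 1.53)^2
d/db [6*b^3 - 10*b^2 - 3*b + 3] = 18*b^2 - 20*b - 3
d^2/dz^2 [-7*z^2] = -14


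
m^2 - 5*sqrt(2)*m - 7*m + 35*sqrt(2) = (m - 7)*(m - 5*sqrt(2))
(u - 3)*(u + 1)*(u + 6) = u^3 + 4*u^2 - 15*u - 18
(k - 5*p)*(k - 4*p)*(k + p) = k^3 - 8*k^2*p + 11*k*p^2 + 20*p^3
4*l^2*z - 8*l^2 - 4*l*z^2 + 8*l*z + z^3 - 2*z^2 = (-2*l + z)^2*(z - 2)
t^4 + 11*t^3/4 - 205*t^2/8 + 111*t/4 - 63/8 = (t - 3)*(t - 3/4)*(t - 1/2)*(t + 7)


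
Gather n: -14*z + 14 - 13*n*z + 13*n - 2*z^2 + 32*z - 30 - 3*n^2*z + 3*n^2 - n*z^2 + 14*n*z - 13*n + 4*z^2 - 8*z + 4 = n^2*(3 - 3*z) + n*(-z^2 + z) + 2*z^2 + 10*z - 12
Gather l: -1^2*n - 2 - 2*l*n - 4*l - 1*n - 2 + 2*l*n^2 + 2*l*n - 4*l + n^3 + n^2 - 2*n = l*(2*n^2 - 8) + n^3 + n^2 - 4*n - 4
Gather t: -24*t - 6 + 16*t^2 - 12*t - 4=16*t^2 - 36*t - 10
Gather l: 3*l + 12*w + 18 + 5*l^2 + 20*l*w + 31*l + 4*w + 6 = 5*l^2 + l*(20*w + 34) + 16*w + 24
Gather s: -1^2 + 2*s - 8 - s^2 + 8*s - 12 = -s^2 + 10*s - 21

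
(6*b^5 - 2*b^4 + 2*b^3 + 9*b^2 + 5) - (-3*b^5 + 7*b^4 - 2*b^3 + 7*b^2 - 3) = 9*b^5 - 9*b^4 + 4*b^3 + 2*b^2 + 8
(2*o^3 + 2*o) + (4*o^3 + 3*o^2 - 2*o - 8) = 6*o^3 + 3*o^2 - 8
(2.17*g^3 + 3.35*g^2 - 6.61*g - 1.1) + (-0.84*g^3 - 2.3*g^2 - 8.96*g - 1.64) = 1.33*g^3 + 1.05*g^2 - 15.57*g - 2.74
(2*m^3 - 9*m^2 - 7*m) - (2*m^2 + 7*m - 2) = 2*m^3 - 11*m^2 - 14*m + 2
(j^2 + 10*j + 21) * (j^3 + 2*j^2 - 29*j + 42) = j^5 + 12*j^4 + 12*j^3 - 206*j^2 - 189*j + 882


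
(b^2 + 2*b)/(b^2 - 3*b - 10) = b/(b - 5)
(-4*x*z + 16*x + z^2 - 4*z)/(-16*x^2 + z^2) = (z - 4)/(4*x + z)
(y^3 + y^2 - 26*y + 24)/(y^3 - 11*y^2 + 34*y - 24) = (y + 6)/(y - 6)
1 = 1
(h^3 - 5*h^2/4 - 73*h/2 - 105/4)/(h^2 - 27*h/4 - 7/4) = (4*h^2 + 23*h + 15)/(4*h + 1)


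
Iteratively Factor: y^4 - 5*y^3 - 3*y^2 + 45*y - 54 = (y + 3)*(y^3 - 8*y^2 + 21*y - 18) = (y - 2)*(y + 3)*(y^2 - 6*y + 9) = (y - 3)*(y - 2)*(y + 3)*(y - 3)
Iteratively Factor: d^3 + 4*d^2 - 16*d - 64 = (d - 4)*(d^2 + 8*d + 16) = (d - 4)*(d + 4)*(d + 4)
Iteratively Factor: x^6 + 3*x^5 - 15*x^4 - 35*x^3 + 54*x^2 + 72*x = (x + 3)*(x^5 - 15*x^3 + 10*x^2 + 24*x) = (x + 3)*(x + 4)*(x^4 - 4*x^3 + x^2 + 6*x) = (x + 1)*(x + 3)*(x + 4)*(x^3 - 5*x^2 + 6*x) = x*(x + 1)*(x + 3)*(x + 4)*(x^2 - 5*x + 6) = x*(x - 3)*(x + 1)*(x + 3)*(x + 4)*(x - 2)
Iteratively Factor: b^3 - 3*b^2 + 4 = (b + 1)*(b^2 - 4*b + 4) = (b - 2)*(b + 1)*(b - 2)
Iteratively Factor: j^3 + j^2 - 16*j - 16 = (j + 4)*(j^2 - 3*j - 4) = (j + 1)*(j + 4)*(j - 4)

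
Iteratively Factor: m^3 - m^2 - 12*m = (m)*(m^2 - m - 12) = m*(m - 4)*(m + 3)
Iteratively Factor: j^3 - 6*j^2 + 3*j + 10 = (j + 1)*(j^2 - 7*j + 10) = (j - 5)*(j + 1)*(j - 2)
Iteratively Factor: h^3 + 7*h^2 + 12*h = (h + 4)*(h^2 + 3*h) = (h + 3)*(h + 4)*(h)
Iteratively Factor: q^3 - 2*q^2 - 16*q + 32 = (q - 4)*(q^2 + 2*q - 8) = (q - 4)*(q - 2)*(q + 4)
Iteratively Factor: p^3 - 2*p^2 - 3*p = (p - 3)*(p^2 + p) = p*(p - 3)*(p + 1)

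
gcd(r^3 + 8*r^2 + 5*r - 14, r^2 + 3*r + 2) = r + 2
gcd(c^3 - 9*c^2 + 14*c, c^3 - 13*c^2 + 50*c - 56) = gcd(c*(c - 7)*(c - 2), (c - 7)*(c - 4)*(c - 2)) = c^2 - 9*c + 14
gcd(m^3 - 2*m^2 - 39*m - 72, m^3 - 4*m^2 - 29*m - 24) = m^2 - 5*m - 24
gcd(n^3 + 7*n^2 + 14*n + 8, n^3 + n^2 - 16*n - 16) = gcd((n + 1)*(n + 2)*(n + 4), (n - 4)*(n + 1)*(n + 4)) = n^2 + 5*n + 4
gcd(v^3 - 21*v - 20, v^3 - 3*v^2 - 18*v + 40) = v^2 - v - 20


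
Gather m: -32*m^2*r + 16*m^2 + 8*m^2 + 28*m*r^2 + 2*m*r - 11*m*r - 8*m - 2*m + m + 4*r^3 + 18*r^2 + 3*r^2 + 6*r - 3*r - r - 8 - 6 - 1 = m^2*(24 - 32*r) + m*(28*r^2 - 9*r - 9) + 4*r^3 + 21*r^2 + 2*r - 15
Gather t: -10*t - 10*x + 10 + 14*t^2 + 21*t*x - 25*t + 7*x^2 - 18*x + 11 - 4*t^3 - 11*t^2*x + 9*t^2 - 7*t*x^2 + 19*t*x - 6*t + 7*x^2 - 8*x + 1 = -4*t^3 + t^2*(23 - 11*x) + t*(-7*x^2 + 40*x - 41) + 14*x^2 - 36*x + 22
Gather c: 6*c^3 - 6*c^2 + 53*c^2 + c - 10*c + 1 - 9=6*c^3 + 47*c^2 - 9*c - 8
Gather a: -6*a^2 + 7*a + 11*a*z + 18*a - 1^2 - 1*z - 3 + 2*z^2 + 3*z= -6*a^2 + a*(11*z + 25) + 2*z^2 + 2*z - 4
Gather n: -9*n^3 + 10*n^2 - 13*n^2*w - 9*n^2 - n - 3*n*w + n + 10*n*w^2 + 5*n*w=-9*n^3 + n^2*(1 - 13*w) + n*(10*w^2 + 2*w)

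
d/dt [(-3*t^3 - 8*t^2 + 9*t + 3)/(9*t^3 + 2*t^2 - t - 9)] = 2*(33*t^4 - 78*t^3 - 5*t^2 + 66*t - 39)/(81*t^6 + 36*t^5 - 14*t^4 - 166*t^3 - 35*t^2 + 18*t + 81)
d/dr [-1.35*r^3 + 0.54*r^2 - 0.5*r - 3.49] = -4.05*r^2 + 1.08*r - 0.5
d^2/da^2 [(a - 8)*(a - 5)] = 2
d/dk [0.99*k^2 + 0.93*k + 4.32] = 1.98*k + 0.93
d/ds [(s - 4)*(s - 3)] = 2*s - 7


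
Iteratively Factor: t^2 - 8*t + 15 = (t - 3)*(t - 5)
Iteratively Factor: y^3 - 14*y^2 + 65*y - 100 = (y - 5)*(y^2 - 9*y + 20) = (y - 5)^2*(y - 4)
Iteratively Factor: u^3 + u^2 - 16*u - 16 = (u + 4)*(u^2 - 3*u - 4) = (u + 1)*(u + 4)*(u - 4)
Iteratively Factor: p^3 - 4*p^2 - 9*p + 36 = (p - 4)*(p^2 - 9) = (p - 4)*(p - 3)*(p + 3)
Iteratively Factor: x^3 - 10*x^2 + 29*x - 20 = (x - 4)*(x^2 - 6*x + 5) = (x - 4)*(x - 1)*(x - 5)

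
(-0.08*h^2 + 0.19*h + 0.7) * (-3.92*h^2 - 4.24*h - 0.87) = 0.3136*h^4 - 0.4056*h^3 - 3.48*h^2 - 3.1333*h - 0.609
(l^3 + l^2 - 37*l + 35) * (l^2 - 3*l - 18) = l^5 - 2*l^4 - 58*l^3 + 128*l^2 + 561*l - 630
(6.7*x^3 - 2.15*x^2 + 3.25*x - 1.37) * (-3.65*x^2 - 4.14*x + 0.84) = -24.455*x^5 - 19.8905*x^4 + 2.6665*x^3 - 10.2605*x^2 + 8.4018*x - 1.1508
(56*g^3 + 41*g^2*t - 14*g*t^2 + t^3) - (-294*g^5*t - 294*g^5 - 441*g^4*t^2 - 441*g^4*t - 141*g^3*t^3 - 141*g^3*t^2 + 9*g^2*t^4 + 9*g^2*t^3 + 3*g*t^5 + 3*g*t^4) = 294*g^5*t + 294*g^5 + 441*g^4*t^2 + 441*g^4*t + 141*g^3*t^3 + 141*g^3*t^2 + 56*g^3 - 9*g^2*t^4 - 9*g^2*t^3 + 41*g^2*t - 3*g*t^5 - 3*g*t^4 - 14*g*t^2 + t^3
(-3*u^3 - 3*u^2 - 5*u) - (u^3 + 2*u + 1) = -4*u^3 - 3*u^2 - 7*u - 1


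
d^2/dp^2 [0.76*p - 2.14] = 0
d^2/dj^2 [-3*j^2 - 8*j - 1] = -6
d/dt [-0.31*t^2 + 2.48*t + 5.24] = 2.48 - 0.62*t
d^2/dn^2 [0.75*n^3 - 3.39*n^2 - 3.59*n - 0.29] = 4.5*n - 6.78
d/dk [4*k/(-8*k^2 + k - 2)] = 8*(4*k^2 - 1)/(64*k^4 - 16*k^3 + 33*k^2 - 4*k + 4)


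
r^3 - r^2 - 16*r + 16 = (r - 4)*(r - 1)*(r + 4)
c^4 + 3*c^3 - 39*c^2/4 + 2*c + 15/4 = (c - 3/2)*(c - 1)*(c + 1/2)*(c + 5)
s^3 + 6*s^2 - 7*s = s*(s - 1)*(s + 7)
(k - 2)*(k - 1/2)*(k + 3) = k^3 + k^2/2 - 13*k/2 + 3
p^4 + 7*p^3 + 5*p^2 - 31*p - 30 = (p - 2)*(p + 1)*(p + 3)*(p + 5)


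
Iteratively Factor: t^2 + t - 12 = (t - 3)*(t + 4)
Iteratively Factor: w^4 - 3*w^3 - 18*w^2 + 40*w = (w - 5)*(w^3 + 2*w^2 - 8*w) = (w - 5)*(w - 2)*(w^2 + 4*w) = w*(w - 5)*(w - 2)*(w + 4)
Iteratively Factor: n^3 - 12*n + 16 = (n - 2)*(n^2 + 2*n - 8) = (n - 2)^2*(n + 4)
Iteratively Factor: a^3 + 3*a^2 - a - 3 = (a + 3)*(a^2 - 1) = (a + 1)*(a + 3)*(a - 1)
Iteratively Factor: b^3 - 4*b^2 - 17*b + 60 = (b - 5)*(b^2 + b - 12) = (b - 5)*(b - 3)*(b + 4)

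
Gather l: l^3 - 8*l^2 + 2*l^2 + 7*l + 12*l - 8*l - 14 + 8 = l^3 - 6*l^2 + 11*l - 6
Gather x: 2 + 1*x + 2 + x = 2*x + 4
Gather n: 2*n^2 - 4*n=2*n^2 - 4*n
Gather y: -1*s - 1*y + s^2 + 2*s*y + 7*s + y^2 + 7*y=s^2 + 6*s + y^2 + y*(2*s + 6)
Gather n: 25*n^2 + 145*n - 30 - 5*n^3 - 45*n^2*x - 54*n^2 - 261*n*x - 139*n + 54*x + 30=-5*n^3 + n^2*(-45*x - 29) + n*(6 - 261*x) + 54*x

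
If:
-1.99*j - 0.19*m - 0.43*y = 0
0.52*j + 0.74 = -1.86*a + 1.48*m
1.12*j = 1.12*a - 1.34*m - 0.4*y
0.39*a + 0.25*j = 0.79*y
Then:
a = -1.46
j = 0.26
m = -1.24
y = -0.64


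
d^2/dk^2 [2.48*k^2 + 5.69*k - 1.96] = 4.96000000000000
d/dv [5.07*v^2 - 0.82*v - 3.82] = 10.14*v - 0.82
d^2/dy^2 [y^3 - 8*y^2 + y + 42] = 6*y - 16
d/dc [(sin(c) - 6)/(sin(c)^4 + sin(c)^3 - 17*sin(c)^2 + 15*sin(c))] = (-3*sin(c)^4 + 22*sin(c)^3 + 35*sin(c)^2 - 204*sin(c) + 90)*cos(c)/((sin(c)^3 + sin(c)^2 - 17*sin(c) + 15)^2*sin(c)^2)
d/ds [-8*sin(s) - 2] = -8*cos(s)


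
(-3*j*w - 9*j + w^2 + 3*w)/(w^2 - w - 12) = (-3*j + w)/(w - 4)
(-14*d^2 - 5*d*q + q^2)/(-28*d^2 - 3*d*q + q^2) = (2*d + q)/(4*d + q)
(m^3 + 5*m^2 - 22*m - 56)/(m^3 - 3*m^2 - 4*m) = (m^2 + 9*m + 14)/(m*(m + 1))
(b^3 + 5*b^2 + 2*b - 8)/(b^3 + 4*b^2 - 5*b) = (b^2 + 6*b + 8)/(b*(b + 5))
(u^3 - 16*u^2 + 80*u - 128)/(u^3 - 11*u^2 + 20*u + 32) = (u - 4)/(u + 1)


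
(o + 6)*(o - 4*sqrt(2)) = o^2 - 4*sqrt(2)*o + 6*o - 24*sqrt(2)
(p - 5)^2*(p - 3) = p^3 - 13*p^2 + 55*p - 75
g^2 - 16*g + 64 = (g - 8)^2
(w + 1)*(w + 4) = w^2 + 5*w + 4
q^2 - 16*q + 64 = (q - 8)^2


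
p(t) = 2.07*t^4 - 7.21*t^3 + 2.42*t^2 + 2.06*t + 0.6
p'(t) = 8.28*t^3 - 21.63*t^2 + 4.84*t + 2.06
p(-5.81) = 3843.08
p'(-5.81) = -2380.10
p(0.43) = 1.43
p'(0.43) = 0.80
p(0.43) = 1.43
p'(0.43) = 0.80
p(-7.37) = 9110.31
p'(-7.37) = -4523.10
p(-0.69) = 3.17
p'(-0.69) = -14.30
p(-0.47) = 1.02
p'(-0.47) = -5.85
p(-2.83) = 310.34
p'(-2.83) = -372.54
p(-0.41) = 0.72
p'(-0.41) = -4.13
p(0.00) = 0.60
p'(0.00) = 2.06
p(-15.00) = 129641.70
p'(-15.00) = -32882.29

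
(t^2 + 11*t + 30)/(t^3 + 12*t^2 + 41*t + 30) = 1/(t + 1)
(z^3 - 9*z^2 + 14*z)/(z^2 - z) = (z^2 - 9*z + 14)/(z - 1)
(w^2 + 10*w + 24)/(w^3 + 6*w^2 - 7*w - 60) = (w + 6)/(w^2 + 2*w - 15)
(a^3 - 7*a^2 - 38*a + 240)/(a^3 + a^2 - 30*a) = (a - 8)/a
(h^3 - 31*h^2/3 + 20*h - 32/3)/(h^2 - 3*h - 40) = (3*h^2 - 7*h + 4)/(3*(h + 5))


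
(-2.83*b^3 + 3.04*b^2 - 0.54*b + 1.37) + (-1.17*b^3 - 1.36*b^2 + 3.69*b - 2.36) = -4.0*b^3 + 1.68*b^2 + 3.15*b - 0.99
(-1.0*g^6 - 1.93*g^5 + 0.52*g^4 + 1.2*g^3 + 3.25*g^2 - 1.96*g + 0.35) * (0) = 0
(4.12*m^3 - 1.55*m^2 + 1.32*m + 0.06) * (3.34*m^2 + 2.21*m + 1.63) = 13.7608*m^5 + 3.9282*m^4 + 7.6989*m^3 + 0.5911*m^2 + 2.2842*m + 0.0978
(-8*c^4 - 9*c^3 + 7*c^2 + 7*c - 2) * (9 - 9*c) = 72*c^5 + 9*c^4 - 144*c^3 + 81*c - 18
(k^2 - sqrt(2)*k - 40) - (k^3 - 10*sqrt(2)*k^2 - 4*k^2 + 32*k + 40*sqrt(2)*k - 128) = -k^3 + 5*k^2 + 10*sqrt(2)*k^2 - 41*sqrt(2)*k - 32*k + 88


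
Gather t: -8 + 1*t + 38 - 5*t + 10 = 40 - 4*t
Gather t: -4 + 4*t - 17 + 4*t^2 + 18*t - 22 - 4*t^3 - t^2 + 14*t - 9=-4*t^3 + 3*t^2 + 36*t - 52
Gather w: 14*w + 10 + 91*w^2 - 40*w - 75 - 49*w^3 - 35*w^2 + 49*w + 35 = -49*w^3 + 56*w^2 + 23*w - 30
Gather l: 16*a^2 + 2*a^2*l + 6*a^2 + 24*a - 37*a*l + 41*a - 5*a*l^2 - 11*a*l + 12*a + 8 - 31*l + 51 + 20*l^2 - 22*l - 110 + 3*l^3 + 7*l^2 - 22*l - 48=22*a^2 + 77*a + 3*l^3 + l^2*(27 - 5*a) + l*(2*a^2 - 48*a - 75) - 99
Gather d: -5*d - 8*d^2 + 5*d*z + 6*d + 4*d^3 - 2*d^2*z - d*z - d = 4*d^3 + d^2*(-2*z - 8) + 4*d*z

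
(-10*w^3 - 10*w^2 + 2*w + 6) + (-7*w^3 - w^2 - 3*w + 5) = -17*w^3 - 11*w^2 - w + 11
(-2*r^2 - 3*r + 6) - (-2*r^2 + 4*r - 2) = 8 - 7*r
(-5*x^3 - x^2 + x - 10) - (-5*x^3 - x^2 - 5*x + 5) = 6*x - 15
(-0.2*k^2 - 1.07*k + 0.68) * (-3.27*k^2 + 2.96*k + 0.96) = 0.654*k^4 + 2.9069*k^3 - 5.5828*k^2 + 0.9856*k + 0.6528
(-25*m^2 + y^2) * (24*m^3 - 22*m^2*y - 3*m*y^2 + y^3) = -600*m^5 + 550*m^4*y + 99*m^3*y^2 - 47*m^2*y^3 - 3*m*y^4 + y^5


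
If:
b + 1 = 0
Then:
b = -1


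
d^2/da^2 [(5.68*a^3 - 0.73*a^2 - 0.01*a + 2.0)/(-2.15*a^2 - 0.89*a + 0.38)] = (-7.105427357601e-15*a^4 - 20.980636*a^3 - 40.365684*a^2 - 27.834132*a - 6.218812)/(9.938375*a^6 + 12.342075*a^5 - 0.160605000000001*a^4 - 3.657811*a^3 + 0.0283859999999999*a^2 + 0.385548*a - 0.054872)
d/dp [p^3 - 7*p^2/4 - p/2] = 3*p^2 - 7*p/2 - 1/2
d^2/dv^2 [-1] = 0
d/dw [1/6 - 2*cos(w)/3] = 2*sin(w)/3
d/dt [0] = 0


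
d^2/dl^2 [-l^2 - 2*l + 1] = -2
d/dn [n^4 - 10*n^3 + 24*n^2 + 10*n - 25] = 4*n^3 - 30*n^2 + 48*n + 10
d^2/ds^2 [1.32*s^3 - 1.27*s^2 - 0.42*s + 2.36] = 7.92*s - 2.54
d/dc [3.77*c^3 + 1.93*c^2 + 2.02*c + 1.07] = 11.31*c^2 + 3.86*c + 2.02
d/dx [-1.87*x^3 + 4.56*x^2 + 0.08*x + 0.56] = -5.61*x^2 + 9.12*x + 0.08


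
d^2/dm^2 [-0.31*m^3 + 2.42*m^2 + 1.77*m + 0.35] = 4.84 - 1.86*m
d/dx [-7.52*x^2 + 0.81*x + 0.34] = 0.81 - 15.04*x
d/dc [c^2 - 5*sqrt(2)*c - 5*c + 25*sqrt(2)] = 2*c - 5*sqrt(2) - 5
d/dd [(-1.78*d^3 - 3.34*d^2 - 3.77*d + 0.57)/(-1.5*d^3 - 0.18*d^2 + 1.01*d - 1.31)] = (-4.6896*d^4 - 14.9056*d^3 + 5.5084*d^2 + 8.956*d + 4.363)/(2.25*d^6 + 0.54*d^5 - 2.9976*d^4 + 3.5664*d^3 + 1.4917*d^2 - 2.6462*d + 1.7161)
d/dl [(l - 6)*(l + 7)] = 2*l + 1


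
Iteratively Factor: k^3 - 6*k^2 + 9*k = (k - 3)*(k^2 - 3*k) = (k - 3)^2*(k)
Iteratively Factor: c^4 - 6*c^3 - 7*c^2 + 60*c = (c - 4)*(c^3 - 2*c^2 - 15*c) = c*(c - 4)*(c^2 - 2*c - 15) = c*(c - 4)*(c + 3)*(c - 5)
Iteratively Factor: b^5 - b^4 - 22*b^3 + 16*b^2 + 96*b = (b - 3)*(b^4 + 2*b^3 - 16*b^2 - 32*b) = (b - 4)*(b - 3)*(b^3 + 6*b^2 + 8*b) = (b - 4)*(b - 3)*(b + 4)*(b^2 + 2*b) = (b - 4)*(b - 3)*(b + 2)*(b + 4)*(b)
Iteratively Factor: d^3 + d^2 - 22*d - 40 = (d + 4)*(d^2 - 3*d - 10) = (d + 2)*(d + 4)*(d - 5)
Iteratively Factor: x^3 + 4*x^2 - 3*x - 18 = (x + 3)*(x^2 + x - 6) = (x - 2)*(x + 3)*(x + 3)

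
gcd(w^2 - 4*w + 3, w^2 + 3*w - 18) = w - 3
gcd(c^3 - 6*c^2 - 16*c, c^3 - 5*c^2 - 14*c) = c^2 + 2*c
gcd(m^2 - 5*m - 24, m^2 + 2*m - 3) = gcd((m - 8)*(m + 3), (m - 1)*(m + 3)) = m + 3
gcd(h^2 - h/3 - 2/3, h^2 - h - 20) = 1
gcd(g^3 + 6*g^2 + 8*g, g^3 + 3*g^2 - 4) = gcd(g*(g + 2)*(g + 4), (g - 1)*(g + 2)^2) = g + 2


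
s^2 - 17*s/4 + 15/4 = (s - 3)*(s - 5/4)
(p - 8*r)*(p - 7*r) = p^2 - 15*p*r + 56*r^2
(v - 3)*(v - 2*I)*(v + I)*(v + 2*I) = v^4 - 3*v^3 + I*v^3 + 4*v^2 - 3*I*v^2 - 12*v + 4*I*v - 12*I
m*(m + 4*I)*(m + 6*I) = m^3 + 10*I*m^2 - 24*m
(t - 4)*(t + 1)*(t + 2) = t^3 - t^2 - 10*t - 8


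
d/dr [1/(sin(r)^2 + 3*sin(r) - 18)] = -(2*sin(r) + 3)*cos(r)/(sin(r)^2 + 3*sin(r) - 18)^2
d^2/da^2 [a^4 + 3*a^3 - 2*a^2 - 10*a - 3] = 12*a^2 + 18*a - 4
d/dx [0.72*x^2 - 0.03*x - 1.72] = 1.44*x - 0.03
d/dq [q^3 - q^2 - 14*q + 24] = 3*q^2 - 2*q - 14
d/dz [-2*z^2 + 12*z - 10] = 12 - 4*z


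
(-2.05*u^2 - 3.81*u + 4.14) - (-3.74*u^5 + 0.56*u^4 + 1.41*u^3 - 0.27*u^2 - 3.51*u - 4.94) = 3.74*u^5 - 0.56*u^4 - 1.41*u^3 - 1.78*u^2 - 0.3*u + 9.08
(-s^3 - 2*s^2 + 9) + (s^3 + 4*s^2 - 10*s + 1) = 2*s^2 - 10*s + 10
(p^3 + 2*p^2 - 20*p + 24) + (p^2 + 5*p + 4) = p^3 + 3*p^2 - 15*p + 28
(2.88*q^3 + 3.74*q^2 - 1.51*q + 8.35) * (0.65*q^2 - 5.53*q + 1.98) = 1.872*q^5 - 13.4954*q^4 - 15.9613*q^3 + 21.183*q^2 - 49.1653*q + 16.533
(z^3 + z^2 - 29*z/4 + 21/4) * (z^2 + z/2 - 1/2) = z^5 + 3*z^4/2 - 29*z^3/4 + 9*z^2/8 + 25*z/4 - 21/8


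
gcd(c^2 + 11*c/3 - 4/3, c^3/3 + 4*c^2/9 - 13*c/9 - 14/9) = 1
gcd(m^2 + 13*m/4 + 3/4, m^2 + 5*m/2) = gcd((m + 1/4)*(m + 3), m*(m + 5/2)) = 1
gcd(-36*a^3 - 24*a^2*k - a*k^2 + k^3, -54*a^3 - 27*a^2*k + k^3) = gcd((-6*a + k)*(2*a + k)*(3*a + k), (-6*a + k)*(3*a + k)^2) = 18*a^2 + 3*a*k - k^2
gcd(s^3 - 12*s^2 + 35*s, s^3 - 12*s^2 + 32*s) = s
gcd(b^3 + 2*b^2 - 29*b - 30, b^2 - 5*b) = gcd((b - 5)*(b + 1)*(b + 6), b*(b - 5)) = b - 5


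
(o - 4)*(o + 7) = o^2 + 3*o - 28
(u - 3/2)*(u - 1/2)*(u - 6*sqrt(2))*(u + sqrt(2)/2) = u^4 - 11*sqrt(2)*u^3/2 - 2*u^3 - 21*u^2/4 + 11*sqrt(2)*u^2 - 33*sqrt(2)*u/8 + 12*u - 9/2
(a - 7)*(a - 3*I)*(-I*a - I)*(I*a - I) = a^4 - 7*a^3 - 3*I*a^3 - a^2 + 21*I*a^2 + 7*a + 3*I*a - 21*I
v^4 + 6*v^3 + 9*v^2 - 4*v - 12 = (v - 1)*(v + 2)^2*(v + 3)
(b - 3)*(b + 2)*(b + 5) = b^3 + 4*b^2 - 11*b - 30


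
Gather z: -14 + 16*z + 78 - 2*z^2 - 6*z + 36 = -2*z^2 + 10*z + 100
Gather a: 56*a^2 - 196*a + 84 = 56*a^2 - 196*a + 84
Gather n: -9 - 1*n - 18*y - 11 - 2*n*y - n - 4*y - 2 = n*(-2*y - 2) - 22*y - 22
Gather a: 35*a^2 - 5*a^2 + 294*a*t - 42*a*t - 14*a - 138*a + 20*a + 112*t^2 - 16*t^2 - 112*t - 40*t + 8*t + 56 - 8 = 30*a^2 + a*(252*t - 132) + 96*t^2 - 144*t + 48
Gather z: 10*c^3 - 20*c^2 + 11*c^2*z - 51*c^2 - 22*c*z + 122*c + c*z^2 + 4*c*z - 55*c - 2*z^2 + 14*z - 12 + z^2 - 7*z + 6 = 10*c^3 - 71*c^2 + 67*c + z^2*(c - 1) + z*(11*c^2 - 18*c + 7) - 6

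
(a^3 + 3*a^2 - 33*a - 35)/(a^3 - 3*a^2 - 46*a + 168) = (a^2 - 4*a - 5)/(a^2 - 10*a + 24)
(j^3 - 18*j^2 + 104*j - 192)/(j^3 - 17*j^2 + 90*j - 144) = (j - 4)/(j - 3)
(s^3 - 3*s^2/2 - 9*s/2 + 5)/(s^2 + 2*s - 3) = (s^2 - s/2 - 5)/(s + 3)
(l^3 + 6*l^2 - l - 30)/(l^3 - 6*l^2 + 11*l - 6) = (l^2 + 8*l + 15)/(l^2 - 4*l + 3)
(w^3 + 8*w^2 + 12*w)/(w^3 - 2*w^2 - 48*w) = (w + 2)/(w - 8)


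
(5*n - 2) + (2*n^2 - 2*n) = 2*n^2 + 3*n - 2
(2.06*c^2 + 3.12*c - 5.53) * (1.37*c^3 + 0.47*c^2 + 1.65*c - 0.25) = 2.8222*c^5 + 5.2426*c^4 - 2.7107*c^3 + 2.0339*c^2 - 9.9045*c + 1.3825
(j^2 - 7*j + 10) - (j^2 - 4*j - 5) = 15 - 3*j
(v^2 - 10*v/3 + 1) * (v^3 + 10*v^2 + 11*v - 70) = v^5 + 20*v^4/3 - 64*v^3/3 - 290*v^2/3 + 733*v/3 - 70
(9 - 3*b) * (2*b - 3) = -6*b^2 + 27*b - 27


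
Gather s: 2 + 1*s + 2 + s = 2*s + 4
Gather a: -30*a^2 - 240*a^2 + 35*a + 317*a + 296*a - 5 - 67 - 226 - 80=-270*a^2 + 648*a - 378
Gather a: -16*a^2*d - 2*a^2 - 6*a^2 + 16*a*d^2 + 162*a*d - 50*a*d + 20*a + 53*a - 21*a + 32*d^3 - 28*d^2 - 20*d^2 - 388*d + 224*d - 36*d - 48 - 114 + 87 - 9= a^2*(-16*d - 8) + a*(16*d^2 + 112*d + 52) + 32*d^3 - 48*d^2 - 200*d - 84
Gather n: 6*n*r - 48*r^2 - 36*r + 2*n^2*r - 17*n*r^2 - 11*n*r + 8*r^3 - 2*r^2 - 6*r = 2*n^2*r + n*(-17*r^2 - 5*r) + 8*r^3 - 50*r^2 - 42*r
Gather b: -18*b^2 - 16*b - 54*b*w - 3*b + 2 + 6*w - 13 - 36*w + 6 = -18*b^2 + b*(-54*w - 19) - 30*w - 5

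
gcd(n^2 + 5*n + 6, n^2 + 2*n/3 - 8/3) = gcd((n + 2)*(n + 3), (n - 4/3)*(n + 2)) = n + 2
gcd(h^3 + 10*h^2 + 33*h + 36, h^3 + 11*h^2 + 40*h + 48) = h^2 + 7*h + 12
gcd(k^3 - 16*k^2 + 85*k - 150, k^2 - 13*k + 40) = k - 5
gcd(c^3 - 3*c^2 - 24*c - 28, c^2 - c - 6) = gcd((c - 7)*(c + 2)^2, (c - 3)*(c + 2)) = c + 2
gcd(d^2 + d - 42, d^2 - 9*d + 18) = d - 6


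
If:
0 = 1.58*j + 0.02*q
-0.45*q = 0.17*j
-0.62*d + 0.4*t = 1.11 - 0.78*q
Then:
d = 0.645161290322581*t - 1.79032258064516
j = 0.00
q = 0.00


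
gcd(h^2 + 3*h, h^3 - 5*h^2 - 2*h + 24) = 1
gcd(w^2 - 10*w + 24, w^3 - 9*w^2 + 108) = w - 6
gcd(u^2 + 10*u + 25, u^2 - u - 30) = u + 5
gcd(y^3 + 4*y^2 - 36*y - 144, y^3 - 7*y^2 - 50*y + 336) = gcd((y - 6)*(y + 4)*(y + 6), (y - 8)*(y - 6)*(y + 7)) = y - 6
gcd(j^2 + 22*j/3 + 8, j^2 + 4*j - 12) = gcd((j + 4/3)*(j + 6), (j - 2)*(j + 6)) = j + 6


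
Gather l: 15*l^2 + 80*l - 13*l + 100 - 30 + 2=15*l^2 + 67*l + 72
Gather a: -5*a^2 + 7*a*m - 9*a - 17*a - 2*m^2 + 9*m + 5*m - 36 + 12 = -5*a^2 + a*(7*m - 26) - 2*m^2 + 14*m - 24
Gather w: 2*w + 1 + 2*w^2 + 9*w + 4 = 2*w^2 + 11*w + 5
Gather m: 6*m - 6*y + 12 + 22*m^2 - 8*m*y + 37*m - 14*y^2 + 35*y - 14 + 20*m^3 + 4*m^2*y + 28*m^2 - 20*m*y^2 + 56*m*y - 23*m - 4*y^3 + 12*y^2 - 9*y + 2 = 20*m^3 + m^2*(4*y + 50) + m*(-20*y^2 + 48*y + 20) - 4*y^3 - 2*y^2 + 20*y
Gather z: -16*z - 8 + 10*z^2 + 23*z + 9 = 10*z^2 + 7*z + 1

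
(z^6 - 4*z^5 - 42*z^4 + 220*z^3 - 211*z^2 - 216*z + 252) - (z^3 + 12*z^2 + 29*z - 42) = z^6 - 4*z^5 - 42*z^4 + 219*z^3 - 223*z^2 - 245*z + 294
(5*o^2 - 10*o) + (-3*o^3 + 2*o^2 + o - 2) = -3*o^3 + 7*o^2 - 9*o - 2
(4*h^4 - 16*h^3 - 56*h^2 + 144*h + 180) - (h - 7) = 4*h^4 - 16*h^3 - 56*h^2 + 143*h + 187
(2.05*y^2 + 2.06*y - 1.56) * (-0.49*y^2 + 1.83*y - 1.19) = -1.0045*y^4 + 2.7421*y^3 + 2.0947*y^2 - 5.3062*y + 1.8564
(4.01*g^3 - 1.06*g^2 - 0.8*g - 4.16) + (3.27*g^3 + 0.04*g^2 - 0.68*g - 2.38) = 7.28*g^3 - 1.02*g^2 - 1.48*g - 6.54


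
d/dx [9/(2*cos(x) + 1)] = 18*sin(x)/(2*cos(x) + 1)^2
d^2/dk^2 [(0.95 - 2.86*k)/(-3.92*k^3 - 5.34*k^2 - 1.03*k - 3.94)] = (263.687424*k^5 + 184.029888*k^4 - 178.1644*k^3 - 715.618776*k^2 - 304.355316*k + 14.746626)/(60.236288*k^9 + 246.169728*k^8 + 382.825632*k^7 + 463.268856*k^6 + 595.44078*k^5 + 449.498874*k^4 + 313.674991*k^3 + 261.22791*k^2 + 47.967924*k + 61.162984)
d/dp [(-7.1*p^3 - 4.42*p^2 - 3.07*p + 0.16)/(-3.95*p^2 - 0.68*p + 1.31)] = (28.045*p^4 + 9.656*p^3 - 37.0239*p^2 - 10.3164*p - 3.9129)/(15.6025*p^4 + 5.372*p^3 - 9.8866*p^2 - 1.7816*p + 1.7161)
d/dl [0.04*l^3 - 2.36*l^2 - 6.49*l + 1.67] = 0.12*l^2 - 4.72*l - 6.49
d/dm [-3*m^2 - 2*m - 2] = -6*m - 2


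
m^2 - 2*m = m*(m - 2)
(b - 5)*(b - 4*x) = b^2 - 4*b*x - 5*b + 20*x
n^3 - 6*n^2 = n^2*(n - 6)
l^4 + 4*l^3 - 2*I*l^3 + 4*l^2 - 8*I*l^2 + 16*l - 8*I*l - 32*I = (l + 4)*(l - 2*I)^2*(l + 2*I)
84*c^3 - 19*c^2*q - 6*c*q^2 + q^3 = (-7*c + q)*(-3*c + q)*(4*c + q)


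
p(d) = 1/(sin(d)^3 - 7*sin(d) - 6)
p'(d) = (-3*sin(d)^2*cos(d) + 7*cos(d))/(sin(d)^3 - 7*sin(d) - 6)^2 = (7 - 3*sin(d)^2)*cos(d)/(-sin(d)^3 + 7*sin(d) + 6)^2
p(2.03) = -0.09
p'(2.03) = -0.02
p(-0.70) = -0.57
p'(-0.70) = 1.42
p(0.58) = -0.10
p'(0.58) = 0.05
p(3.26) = -0.19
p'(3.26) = -0.26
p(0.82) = -0.09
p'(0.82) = 0.03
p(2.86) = -0.13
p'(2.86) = -0.10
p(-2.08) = -1.81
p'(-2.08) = -7.49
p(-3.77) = -0.10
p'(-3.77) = -0.05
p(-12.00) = -0.10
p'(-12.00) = 0.06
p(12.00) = -0.42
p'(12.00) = 0.90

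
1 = 1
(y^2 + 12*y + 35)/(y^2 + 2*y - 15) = (y + 7)/(y - 3)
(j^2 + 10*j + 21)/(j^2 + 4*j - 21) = (j + 3)/(j - 3)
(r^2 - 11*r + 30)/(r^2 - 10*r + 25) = (r - 6)/(r - 5)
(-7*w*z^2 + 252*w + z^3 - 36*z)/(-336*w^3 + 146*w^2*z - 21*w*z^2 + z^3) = (z^2 - 36)/(48*w^2 - 14*w*z + z^2)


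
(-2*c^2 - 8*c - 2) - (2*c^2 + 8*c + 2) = -4*c^2 - 16*c - 4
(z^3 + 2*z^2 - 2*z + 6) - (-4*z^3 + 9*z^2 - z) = 5*z^3 - 7*z^2 - z + 6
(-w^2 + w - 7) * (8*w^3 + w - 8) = -8*w^5 + 8*w^4 - 57*w^3 + 9*w^2 - 15*w + 56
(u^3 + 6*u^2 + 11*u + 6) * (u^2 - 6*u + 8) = u^5 - 17*u^3 - 12*u^2 + 52*u + 48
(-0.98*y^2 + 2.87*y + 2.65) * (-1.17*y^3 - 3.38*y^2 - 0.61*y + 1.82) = 1.1466*y^5 - 0.0455000000000001*y^4 - 12.2033*y^3 - 12.4913*y^2 + 3.6069*y + 4.823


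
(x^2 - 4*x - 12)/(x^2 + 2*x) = (x - 6)/x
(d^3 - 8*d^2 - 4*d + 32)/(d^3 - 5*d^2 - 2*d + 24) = (d^2 - 10*d + 16)/(d^2 - 7*d + 12)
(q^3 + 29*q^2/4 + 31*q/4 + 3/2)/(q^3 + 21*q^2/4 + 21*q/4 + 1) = (q + 6)/(q + 4)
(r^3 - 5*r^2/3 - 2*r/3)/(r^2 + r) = (3*r^2 - 5*r - 2)/(3*(r + 1))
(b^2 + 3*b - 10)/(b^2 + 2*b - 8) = (b + 5)/(b + 4)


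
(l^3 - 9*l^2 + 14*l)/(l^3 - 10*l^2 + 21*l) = (l - 2)/(l - 3)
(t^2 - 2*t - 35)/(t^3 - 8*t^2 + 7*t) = (t + 5)/(t*(t - 1))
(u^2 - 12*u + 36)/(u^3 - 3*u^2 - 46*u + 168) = (u - 6)/(u^2 + 3*u - 28)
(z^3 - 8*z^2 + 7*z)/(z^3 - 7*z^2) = (z - 1)/z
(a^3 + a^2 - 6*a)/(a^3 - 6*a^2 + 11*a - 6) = a*(a + 3)/(a^2 - 4*a + 3)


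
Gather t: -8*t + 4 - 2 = 2 - 8*t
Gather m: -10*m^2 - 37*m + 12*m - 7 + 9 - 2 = -10*m^2 - 25*m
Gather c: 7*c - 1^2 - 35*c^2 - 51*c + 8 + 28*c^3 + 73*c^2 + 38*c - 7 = 28*c^3 + 38*c^2 - 6*c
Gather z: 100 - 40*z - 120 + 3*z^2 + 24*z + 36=3*z^2 - 16*z + 16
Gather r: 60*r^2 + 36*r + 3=60*r^2 + 36*r + 3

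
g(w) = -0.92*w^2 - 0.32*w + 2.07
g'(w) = -1.84*w - 0.32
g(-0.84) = 1.69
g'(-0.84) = 1.23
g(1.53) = -0.57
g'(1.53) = -3.14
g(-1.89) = -0.61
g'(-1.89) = 3.16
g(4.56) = -18.52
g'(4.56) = -8.71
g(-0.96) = 1.53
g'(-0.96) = 1.45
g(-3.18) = -6.22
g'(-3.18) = 5.53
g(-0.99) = 1.49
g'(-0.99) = 1.50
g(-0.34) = 2.07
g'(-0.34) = 0.31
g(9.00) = -75.33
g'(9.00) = -16.88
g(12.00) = -134.25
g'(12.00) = -22.40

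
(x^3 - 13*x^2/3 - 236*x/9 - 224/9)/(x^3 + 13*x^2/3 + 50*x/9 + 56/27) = 3*(x - 8)/(3*x + 2)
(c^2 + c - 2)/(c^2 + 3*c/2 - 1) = 2*(c - 1)/(2*c - 1)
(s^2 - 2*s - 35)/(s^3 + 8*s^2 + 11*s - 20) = (s - 7)/(s^2 + 3*s - 4)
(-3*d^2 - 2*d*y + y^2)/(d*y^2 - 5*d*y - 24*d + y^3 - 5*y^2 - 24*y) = (-3*d + y)/(y^2 - 5*y - 24)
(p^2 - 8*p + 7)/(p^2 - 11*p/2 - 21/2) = 2*(p - 1)/(2*p + 3)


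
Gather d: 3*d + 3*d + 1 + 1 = 6*d + 2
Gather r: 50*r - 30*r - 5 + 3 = 20*r - 2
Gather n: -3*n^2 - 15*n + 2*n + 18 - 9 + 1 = -3*n^2 - 13*n + 10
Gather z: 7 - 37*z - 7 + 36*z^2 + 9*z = 36*z^2 - 28*z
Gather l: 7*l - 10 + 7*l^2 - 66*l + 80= 7*l^2 - 59*l + 70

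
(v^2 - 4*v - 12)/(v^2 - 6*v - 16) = (v - 6)/(v - 8)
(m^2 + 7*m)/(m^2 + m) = (m + 7)/(m + 1)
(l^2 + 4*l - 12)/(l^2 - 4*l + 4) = (l + 6)/(l - 2)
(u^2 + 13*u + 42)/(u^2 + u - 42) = (u + 6)/(u - 6)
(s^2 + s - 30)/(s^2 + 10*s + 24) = (s - 5)/(s + 4)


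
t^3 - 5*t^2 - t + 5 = (t - 5)*(t - 1)*(t + 1)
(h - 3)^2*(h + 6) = h^3 - 27*h + 54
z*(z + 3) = z^2 + 3*z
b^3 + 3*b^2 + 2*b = b*(b + 1)*(b + 2)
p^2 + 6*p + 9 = (p + 3)^2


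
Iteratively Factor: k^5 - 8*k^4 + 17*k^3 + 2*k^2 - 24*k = (k + 1)*(k^4 - 9*k^3 + 26*k^2 - 24*k) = (k - 2)*(k + 1)*(k^3 - 7*k^2 + 12*k) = (k - 4)*(k - 2)*(k + 1)*(k^2 - 3*k) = k*(k - 4)*(k - 2)*(k + 1)*(k - 3)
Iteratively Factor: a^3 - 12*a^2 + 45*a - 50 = (a - 5)*(a^2 - 7*a + 10) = (a - 5)*(a - 2)*(a - 5)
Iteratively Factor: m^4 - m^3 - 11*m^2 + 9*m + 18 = (m + 3)*(m^3 - 4*m^2 + m + 6) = (m - 3)*(m + 3)*(m^2 - m - 2) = (m - 3)*(m - 2)*(m + 3)*(m + 1)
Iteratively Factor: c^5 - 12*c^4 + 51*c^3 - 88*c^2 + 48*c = (c - 4)*(c^4 - 8*c^3 + 19*c^2 - 12*c) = (c - 4)*(c - 1)*(c^3 - 7*c^2 + 12*c) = (c - 4)^2*(c - 1)*(c^2 - 3*c) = (c - 4)^2*(c - 3)*(c - 1)*(c)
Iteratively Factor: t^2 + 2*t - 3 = (t + 3)*(t - 1)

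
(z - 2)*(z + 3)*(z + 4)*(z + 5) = z^4 + 10*z^3 + 23*z^2 - 34*z - 120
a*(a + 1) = a^2 + a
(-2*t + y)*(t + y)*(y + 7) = -2*t^2*y - 14*t^2 - t*y^2 - 7*t*y + y^3 + 7*y^2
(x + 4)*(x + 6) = x^2 + 10*x + 24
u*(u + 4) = u^2 + 4*u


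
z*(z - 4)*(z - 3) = z^3 - 7*z^2 + 12*z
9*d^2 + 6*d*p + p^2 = (3*d + p)^2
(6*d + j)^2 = 36*d^2 + 12*d*j + j^2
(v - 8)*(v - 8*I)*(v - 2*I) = v^3 - 8*v^2 - 10*I*v^2 - 16*v + 80*I*v + 128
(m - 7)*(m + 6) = m^2 - m - 42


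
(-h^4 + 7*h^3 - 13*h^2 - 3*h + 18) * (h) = -h^5 + 7*h^4 - 13*h^3 - 3*h^2 + 18*h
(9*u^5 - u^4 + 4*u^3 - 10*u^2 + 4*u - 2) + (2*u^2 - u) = 9*u^5 - u^4 + 4*u^3 - 8*u^2 + 3*u - 2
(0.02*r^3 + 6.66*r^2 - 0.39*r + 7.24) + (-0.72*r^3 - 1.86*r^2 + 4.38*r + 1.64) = -0.7*r^3 + 4.8*r^2 + 3.99*r + 8.88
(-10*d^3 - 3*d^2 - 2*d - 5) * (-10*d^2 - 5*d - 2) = 100*d^5 + 80*d^4 + 55*d^3 + 66*d^2 + 29*d + 10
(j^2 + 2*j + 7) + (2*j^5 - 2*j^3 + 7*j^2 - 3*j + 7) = 2*j^5 - 2*j^3 + 8*j^2 - j + 14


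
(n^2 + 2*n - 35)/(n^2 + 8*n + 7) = (n - 5)/(n + 1)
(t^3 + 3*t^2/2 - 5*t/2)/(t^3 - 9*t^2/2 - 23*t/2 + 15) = t/(t - 6)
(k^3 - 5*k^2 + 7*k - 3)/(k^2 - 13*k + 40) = (k^3 - 5*k^2 + 7*k - 3)/(k^2 - 13*k + 40)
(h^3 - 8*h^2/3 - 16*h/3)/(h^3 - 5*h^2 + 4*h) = (h + 4/3)/(h - 1)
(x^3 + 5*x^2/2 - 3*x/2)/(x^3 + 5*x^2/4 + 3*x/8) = 4*(2*x^2 + 5*x - 3)/(8*x^2 + 10*x + 3)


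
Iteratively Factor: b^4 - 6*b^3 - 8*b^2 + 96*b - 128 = (b - 2)*(b^3 - 4*b^2 - 16*b + 64) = (b - 2)*(b + 4)*(b^2 - 8*b + 16) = (b - 4)*(b - 2)*(b + 4)*(b - 4)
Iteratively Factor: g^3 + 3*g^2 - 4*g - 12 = (g + 2)*(g^2 + g - 6) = (g - 2)*(g + 2)*(g + 3)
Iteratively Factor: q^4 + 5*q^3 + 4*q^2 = (q + 1)*(q^3 + 4*q^2) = (q + 1)*(q + 4)*(q^2) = q*(q + 1)*(q + 4)*(q)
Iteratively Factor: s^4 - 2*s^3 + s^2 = (s)*(s^3 - 2*s^2 + s) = s^2*(s^2 - 2*s + 1) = s^2*(s - 1)*(s - 1)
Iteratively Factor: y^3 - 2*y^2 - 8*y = (y)*(y^2 - 2*y - 8) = y*(y + 2)*(y - 4)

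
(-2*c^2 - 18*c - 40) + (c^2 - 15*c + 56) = -c^2 - 33*c + 16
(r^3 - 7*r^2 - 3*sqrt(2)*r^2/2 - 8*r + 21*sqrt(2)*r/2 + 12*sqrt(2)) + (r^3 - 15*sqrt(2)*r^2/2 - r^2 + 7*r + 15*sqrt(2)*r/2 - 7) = 2*r^3 - 9*sqrt(2)*r^2 - 8*r^2 - r + 18*sqrt(2)*r - 7 + 12*sqrt(2)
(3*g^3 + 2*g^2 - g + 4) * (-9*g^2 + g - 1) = -27*g^5 - 15*g^4 + 8*g^3 - 39*g^2 + 5*g - 4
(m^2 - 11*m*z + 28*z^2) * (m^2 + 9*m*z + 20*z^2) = m^4 - 2*m^3*z - 51*m^2*z^2 + 32*m*z^3 + 560*z^4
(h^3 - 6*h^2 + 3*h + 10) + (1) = h^3 - 6*h^2 + 3*h + 11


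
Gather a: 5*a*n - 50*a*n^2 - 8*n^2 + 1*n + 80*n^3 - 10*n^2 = a*(-50*n^2 + 5*n) + 80*n^3 - 18*n^2 + n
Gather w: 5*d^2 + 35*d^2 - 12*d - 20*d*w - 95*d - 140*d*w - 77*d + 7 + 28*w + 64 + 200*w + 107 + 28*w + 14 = 40*d^2 - 184*d + w*(256 - 160*d) + 192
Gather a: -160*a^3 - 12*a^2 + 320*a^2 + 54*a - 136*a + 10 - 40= -160*a^3 + 308*a^2 - 82*a - 30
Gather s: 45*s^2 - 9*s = 45*s^2 - 9*s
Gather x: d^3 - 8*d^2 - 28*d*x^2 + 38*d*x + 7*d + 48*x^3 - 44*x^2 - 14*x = d^3 - 8*d^2 + 7*d + 48*x^3 + x^2*(-28*d - 44) + x*(38*d - 14)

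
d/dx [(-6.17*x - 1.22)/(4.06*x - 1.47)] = (56.933786*x - 20.613957)/(4.06*x - 1.47)^3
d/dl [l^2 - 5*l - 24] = 2*l - 5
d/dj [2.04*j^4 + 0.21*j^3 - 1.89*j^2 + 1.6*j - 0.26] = 8.16*j^3 + 0.63*j^2 - 3.78*j + 1.6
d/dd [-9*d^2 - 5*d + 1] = -18*d - 5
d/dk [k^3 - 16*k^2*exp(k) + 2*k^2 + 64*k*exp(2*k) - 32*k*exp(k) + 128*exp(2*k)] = -16*k^2*exp(k) + 3*k^2 + 128*k*exp(2*k) - 64*k*exp(k) + 4*k + 320*exp(2*k) - 32*exp(k)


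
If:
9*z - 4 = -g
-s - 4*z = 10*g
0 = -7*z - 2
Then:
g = 46/7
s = -452/7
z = -2/7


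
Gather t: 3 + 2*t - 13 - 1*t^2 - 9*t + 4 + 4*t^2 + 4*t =3*t^2 - 3*t - 6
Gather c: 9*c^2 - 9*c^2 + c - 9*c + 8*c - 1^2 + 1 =0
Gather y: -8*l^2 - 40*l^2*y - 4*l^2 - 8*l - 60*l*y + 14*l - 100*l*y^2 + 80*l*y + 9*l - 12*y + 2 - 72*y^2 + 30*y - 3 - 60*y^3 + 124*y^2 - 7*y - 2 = -12*l^2 + 15*l - 60*y^3 + y^2*(52 - 100*l) + y*(-40*l^2 + 20*l + 11) - 3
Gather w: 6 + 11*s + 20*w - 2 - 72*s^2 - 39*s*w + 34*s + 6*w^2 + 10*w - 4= -72*s^2 + 45*s + 6*w^2 + w*(30 - 39*s)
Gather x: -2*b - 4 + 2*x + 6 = -2*b + 2*x + 2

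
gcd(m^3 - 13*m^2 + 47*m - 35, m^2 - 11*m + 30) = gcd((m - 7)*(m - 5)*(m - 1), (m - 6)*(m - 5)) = m - 5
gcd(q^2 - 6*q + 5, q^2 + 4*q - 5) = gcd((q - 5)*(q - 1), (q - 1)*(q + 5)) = q - 1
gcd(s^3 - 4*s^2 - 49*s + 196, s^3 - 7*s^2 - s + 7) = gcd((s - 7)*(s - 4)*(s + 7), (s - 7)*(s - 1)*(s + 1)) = s - 7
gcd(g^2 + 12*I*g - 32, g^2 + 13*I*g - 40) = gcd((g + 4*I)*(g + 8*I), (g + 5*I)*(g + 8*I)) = g + 8*I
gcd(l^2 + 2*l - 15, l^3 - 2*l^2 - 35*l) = l + 5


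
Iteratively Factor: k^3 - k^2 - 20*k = (k - 5)*(k^2 + 4*k) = k*(k - 5)*(k + 4)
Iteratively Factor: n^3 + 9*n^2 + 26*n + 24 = (n + 2)*(n^2 + 7*n + 12) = (n + 2)*(n + 3)*(n + 4)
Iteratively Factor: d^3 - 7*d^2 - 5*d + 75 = (d - 5)*(d^2 - 2*d - 15) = (d - 5)*(d + 3)*(d - 5)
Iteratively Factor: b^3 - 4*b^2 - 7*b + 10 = (b - 1)*(b^2 - 3*b - 10) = (b - 1)*(b + 2)*(b - 5)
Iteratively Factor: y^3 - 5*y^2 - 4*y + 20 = (y - 5)*(y^2 - 4) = (y - 5)*(y + 2)*(y - 2)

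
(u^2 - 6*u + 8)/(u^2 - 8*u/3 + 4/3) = 3*(u - 4)/(3*u - 2)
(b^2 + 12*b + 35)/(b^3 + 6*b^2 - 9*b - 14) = (b + 5)/(b^2 - b - 2)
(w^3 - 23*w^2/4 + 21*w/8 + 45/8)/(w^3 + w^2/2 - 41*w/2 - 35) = (8*w^2 - 6*w - 9)/(4*(2*w^2 + 11*w + 14))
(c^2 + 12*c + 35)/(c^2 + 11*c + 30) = (c + 7)/(c + 6)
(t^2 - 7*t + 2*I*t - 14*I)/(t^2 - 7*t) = (t + 2*I)/t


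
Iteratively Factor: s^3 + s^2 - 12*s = (s + 4)*(s^2 - 3*s) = (s - 3)*(s + 4)*(s)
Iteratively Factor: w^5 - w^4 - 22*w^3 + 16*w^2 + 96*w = (w - 4)*(w^4 + 3*w^3 - 10*w^2 - 24*w) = w*(w - 4)*(w^3 + 3*w^2 - 10*w - 24) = w*(w - 4)*(w - 3)*(w^2 + 6*w + 8) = w*(w - 4)*(w - 3)*(w + 4)*(w + 2)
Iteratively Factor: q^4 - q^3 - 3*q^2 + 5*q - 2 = (q - 1)*(q^3 - 3*q + 2) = (q - 1)*(q + 2)*(q^2 - 2*q + 1) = (q - 1)^2*(q + 2)*(q - 1)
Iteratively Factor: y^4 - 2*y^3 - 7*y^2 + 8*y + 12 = (y - 2)*(y^3 - 7*y - 6) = (y - 2)*(y + 1)*(y^2 - y - 6) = (y - 2)*(y + 1)*(y + 2)*(y - 3)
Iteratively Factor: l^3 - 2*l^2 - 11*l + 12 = (l - 1)*(l^2 - l - 12) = (l - 4)*(l - 1)*(l + 3)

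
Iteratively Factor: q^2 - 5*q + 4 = (q - 4)*(q - 1)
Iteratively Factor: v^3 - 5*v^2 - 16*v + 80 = (v - 4)*(v^2 - v - 20) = (v - 5)*(v - 4)*(v + 4)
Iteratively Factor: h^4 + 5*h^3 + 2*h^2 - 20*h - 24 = (h + 3)*(h^3 + 2*h^2 - 4*h - 8) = (h + 2)*(h + 3)*(h^2 - 4) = (h - 2)*(h + 2)*(h + 3)*(h + 2)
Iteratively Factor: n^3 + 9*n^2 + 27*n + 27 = (n + 3)*(n^2 + 6*n + 9) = (n + 3)^2*(n + 3)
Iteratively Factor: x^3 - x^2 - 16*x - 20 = (x + 2)*(x^2 - 3*x - 10) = (x - 5)*(x + 2)*(x + 2)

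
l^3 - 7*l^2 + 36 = (l - 6)*(l - 3)*(l + 2)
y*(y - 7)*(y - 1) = y^3 - 8*y^2 + 7*y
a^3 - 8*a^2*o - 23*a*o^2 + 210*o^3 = (a - 7*o)*(a - 6*o)*(a + 5*o)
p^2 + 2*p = p*(p + 2)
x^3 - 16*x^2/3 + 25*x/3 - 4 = (x - 3)*(x - 4/3)*(x - 1)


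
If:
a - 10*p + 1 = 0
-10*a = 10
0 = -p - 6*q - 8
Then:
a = -1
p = 0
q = -4/3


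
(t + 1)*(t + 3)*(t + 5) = t^3 + 9*t^2 + 23*t + 15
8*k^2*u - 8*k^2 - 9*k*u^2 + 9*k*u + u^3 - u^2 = (-8*k + u)*(-k + u)*(u - 1)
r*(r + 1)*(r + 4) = r^3 + 5*r^2 + 4*r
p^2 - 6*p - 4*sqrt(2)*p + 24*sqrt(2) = (p - 6)*(p - 4*sqrt(2))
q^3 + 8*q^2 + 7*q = q*(q + 1)*(q + 7)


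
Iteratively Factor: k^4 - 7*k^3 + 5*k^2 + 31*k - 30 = (k + 2)*(k^3 - 9*k^2 + 23*k - 15) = (k - 3)*(k + 2)*(k^2 - 6*k + 5) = (k - 3)*(k - 1)*(k + 2)*(k - 5)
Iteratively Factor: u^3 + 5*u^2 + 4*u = (u + 4)*(u^2 + u) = u*(u + 4)*(u + 1)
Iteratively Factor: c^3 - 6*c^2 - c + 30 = (c - 5)*(c^2 - c - 6) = (c - 5)*(c + 2)*(c - 3)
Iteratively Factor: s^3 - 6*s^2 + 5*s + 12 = (s - 4)*(s^2 - 2*s - 3) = (s - 4)*(s - 3)*(s + 1)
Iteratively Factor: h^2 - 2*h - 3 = (h + 1)*(h - 3)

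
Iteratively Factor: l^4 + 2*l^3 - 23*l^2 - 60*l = (l + 3)*(l^3 - l^2 - 20*l) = (l + 3)*(l + 4)*(l^2 - 5*l) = (l - 5)*(l + 3)*(l + 4)*(l)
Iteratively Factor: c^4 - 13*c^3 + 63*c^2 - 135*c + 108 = (c - 3)*(c^3 - 10*c^2 + 33*c - 36) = (c - 4)*(c - 3)*(c^2 - 6*c + 9) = (c - 4)*(c - 3)^2*(c - 3)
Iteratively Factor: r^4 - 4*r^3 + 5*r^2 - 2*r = (r - 1)*(r^3 - 3*r^2 + 2*r) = (r - 1)^2*(r^2 - 2*r) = r*(r - 1)^2*(r - 2)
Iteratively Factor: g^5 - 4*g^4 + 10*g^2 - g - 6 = (g - 1)*(g^4 - 3*g^3 - 3*g^2 + 7*g + 6) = (g - 1)*(g + 1)*(g^3 - 4*g^2 + g + 6) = (g - 2)*(g - 1)*(g + 1)*(g^2 - 2*g - 3) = (g - 2)*(g - 1)*(g + 1)^2*(g - 3)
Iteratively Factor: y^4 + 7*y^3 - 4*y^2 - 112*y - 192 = (y - 4)*(y^3 + 11*y^2 + 40*y + 48) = (y - 4)*(y + 4)*(y^2 + 7*y + 12) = (y - 4)*(y + 4)^2*(y + 3)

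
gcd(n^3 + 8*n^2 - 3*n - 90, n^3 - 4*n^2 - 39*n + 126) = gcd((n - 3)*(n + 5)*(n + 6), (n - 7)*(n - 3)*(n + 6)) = n^2 + 3*n - 18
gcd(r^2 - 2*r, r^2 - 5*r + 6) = r - 2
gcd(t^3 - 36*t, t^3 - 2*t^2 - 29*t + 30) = t - 6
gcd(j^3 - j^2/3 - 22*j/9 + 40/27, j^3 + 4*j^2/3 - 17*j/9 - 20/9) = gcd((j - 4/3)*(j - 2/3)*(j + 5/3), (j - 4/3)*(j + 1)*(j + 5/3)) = j^2 + j/3 - 20/9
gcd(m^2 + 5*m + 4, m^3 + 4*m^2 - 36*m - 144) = m + 4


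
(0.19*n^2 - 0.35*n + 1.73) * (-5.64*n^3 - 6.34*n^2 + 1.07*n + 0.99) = -1.0716*n^5 + 0.7694*n^4 - 7.3349*n^3 - 11.1546*n^2 + 1.5046*n + 1.7127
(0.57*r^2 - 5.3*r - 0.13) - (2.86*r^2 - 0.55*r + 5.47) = -2.29*r^2 - 4.75*r - 5.6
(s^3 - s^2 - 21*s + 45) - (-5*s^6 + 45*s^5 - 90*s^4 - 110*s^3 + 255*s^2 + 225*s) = 5*s^6 - 45*s^5 + 90*s^4 + 111*s^3 - 256*s^2 - 246*s + 45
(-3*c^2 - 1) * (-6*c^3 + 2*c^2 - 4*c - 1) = 18*c^5 - 6*c^4 + 18*c^3 + c^2 + 4*c + 1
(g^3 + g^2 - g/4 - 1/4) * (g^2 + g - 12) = g^5 + 2*g^4 - 45*g^3/4 - 25*g^2/2 + 11*g/4 + 3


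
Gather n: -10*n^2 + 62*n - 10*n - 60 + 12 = -10*n^2 + 52*n - 48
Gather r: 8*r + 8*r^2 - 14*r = 8*r^2 - 6*r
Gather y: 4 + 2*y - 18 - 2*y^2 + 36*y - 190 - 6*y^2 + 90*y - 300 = -8*y^2 + 128*y - 504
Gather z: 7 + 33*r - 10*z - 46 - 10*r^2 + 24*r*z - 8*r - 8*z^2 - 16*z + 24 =-10*r^2 + 25*r - 8*z^2 + z*(24*r - 26) - 15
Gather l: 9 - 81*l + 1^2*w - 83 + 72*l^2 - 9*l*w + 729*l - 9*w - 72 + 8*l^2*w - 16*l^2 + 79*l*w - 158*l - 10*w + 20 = l^2*(8*w + 56) + l*(70*w + 490) - 18*w - 126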